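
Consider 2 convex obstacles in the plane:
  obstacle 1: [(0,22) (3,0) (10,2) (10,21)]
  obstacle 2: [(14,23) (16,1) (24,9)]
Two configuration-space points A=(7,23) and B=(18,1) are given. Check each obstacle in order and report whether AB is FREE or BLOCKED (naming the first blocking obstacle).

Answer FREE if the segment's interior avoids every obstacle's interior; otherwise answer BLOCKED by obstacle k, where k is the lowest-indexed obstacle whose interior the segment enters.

BLOCKED by obstacle 1

Obstacle 1 [(0,22) (3,0) (10,2) (10,21)]:
  edge (0,22)–(3,0): clear
  edge (3,0)–(10,2): clear
  edge (10,2)–(10,21): crosses AB
  edge (10,21)–(0,22): crosses AB
  → BLOCKED
Obstacle 2 [(14,23) (16,1) (24,9)]:
  edge (14,23)–(16,1): crosses AB
  edge (16,1)–(24,9): crosses AB
  edge (24,9)–(14,23): clear
  → BLOCKED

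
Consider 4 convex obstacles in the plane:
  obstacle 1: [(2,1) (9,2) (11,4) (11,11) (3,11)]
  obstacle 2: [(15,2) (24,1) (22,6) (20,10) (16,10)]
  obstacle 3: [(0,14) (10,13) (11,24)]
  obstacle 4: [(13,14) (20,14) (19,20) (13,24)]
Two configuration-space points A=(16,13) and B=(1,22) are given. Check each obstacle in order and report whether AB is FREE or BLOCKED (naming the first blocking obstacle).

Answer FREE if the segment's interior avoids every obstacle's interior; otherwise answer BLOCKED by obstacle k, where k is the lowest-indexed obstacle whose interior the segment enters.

BLOCKED by obstacle 3

Obstacle 1 [(2,1) (9,2) (11,4) (11,11) (3,11)]:
  edge (2,1)–(9,2): clear
  edge (9,2)–(11,4): clear
  edge (11,4)–(11,11): clear
  edge (11,11)–(3,11): clear
  edge (3,11)–(2,1): clear
  midpoint (17/2,35/2) outside
  → clear
Obstacle 2 [(15,2) (24,1) (22,6) (20,10) (16,10)]:
  edge (15,2)–(24,1): clear
  edge (24,1)–(22,6): clear
  edge (22,6)–(20,10): clear
  edge (20,10)–(16,10): clear
  edge (16,10)–(15,2): clear
  midpoint (17/2,35/2) outside
  → clear
Obstacle 3 [(0,14) (10,13) (11,24)]:
  edge (0,14)–(10,13): clear
  edge (10,13)–(11,24): crosses AB
  edge (11,24)–(0,14): crosses AB
  → BLOCKED
Obstacle 4 [(13,14) (20,14) (19,20) (13,24)]:
  edge (13,14)–(20,14): crosses AB
  edge (20,14)–(19,20): clear
  edge (19,20)–(13,24): clear
  edge (13,24)–(13,14): crosses AB
  → BLOCKED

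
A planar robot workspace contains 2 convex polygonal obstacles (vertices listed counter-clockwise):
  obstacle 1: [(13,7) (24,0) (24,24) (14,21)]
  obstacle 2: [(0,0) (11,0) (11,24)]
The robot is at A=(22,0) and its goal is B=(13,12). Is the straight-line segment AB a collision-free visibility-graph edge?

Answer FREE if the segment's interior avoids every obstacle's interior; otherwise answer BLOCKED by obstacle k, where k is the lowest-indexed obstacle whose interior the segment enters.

Obstacle 1 [(13,7) (24,0) (24,24) (14,21)]:
  edge (13,7)–(24,0): crosses AB
  edge (24,0)–(24,24): clear
  edge (24,24)–(14,21): clear
  edge (14,21)–(13,7): crosses AB
  → BLOCKED
Obstacle 2 [(0,0) (11,0) (11,24)]:
  edge (0,0)–(11,0): clear
  edge (11,0)–(11,24): clear
  edge (11,24)–(0,0): clear
  midpoint (35/2,6) outside
  → clear

BLOCKED by obstacle 1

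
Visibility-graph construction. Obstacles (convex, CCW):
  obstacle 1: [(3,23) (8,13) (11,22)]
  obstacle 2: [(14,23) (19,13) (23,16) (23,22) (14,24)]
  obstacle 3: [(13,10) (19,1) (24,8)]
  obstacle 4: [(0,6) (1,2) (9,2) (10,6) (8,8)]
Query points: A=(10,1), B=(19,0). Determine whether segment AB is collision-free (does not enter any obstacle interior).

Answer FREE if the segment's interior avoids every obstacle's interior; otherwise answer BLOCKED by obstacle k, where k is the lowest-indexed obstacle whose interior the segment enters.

Obstacle 1 [(3,23) (8,13) (11,22)]:
  edge (3,23)–(8,13): clear
  edge (8,13)–(11,22): clear
  edge (11,22)–(3,23): clear
  midpoint (29/2,1/2) outside
  → clear
Obstacle 2 [(14,23) (19,13) (23,16) (23,22) (14,24)]:
  edge (14,23)–(19,13): clear
  edge (19,13)–(23,16): clear
  edge (23,16)–(23,22): clear
  edge (23,22)–(14,24): clear
  edge (14,24)–(14,23): clear
  midpoint (29/2,1/2) outside
  → clear
Obstacle 3 [(13,10) (19,1) (24,8)]:
  edge (13,10)–(19,1): clear
  edge (19,1)–(24,8): clear
  edge (24,8)–(13,10): clear
  midpoint (29/2,1/2) outside
  → clear
Obstacle 4 [(0,6) (1,2) (9,2) (10,6) (8,8)]:
  edge (0,6)–(1,2): clear
  edge (1,2)–(9,2): clear
  edge (9,2)–(10,6): clear
  edge (10,6)–(8,8): clear
  edge (8,8)–(0,6): clear
  midpoint (29/2,1/2) outside
  → clear

FREE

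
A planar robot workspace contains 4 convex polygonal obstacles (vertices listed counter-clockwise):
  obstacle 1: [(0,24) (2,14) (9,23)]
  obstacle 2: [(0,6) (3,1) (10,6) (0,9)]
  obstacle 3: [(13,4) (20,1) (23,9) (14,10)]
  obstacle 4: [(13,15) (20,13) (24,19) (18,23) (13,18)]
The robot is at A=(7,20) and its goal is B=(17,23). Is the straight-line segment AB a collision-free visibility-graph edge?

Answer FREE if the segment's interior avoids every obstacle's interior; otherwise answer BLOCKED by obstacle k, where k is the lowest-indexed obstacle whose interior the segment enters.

Obstacle 1 [(0,24) (2,14) (9,23)]:
  edge (0,24)–(2,14): clear
  edge (2,14)–(9,23): clear
  edge (9,23)–(0,24): clear
  midpoint (12,43/2) outside
  → clear
Obstacle 2 [(0,6) (3,1) (10,6) (0,9)]:
  edge (0,6)–(3,1): clear
  edge (3,1)–(10,6): clear
  edge (10,6)–(0,9): clear
  edge (0,9)–(0,6): clear
  midpoint (12,43/2) outside
  → clear
Obstacle 3 [(13,4) (20,1) (23,9) (14,10)]:
  edge (13,4)–(20,1): clear
  edge (20,1)–(23,9): clear
  edge (23,9)–(14,10): clear
  edge (14,10)–(13,4): clear
  midpoint (12,43/2) outside
  → clear
Obstacle 4 [(13,15) (20,13) (24,19) (18,23) (13,18)]:
  edge (13,15)–(20,13): clear
  edge (20,13)–(24,19): clear
  edge (24,19)–(18,23): clear
  edge (18,23)–(13,18): clear
  edge (13,18)–(13,15): clear
  midpoint (12,43/2) outside
  → clear

FREE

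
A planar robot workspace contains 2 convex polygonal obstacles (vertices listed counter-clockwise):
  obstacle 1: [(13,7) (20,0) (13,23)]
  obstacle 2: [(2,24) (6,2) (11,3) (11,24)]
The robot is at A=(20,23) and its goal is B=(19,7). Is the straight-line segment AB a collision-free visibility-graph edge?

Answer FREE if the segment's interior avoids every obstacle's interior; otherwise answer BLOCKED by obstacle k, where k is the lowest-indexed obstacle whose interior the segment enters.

FREE

Obstacle 1 [(13,7) (20,0) (13,23)]:
  edge (13,7)–(20,0): clear
  edge (20,0)–(13,23): clear
  edge (13,23)–(13,7): clear
  midpoint (39/2,15) outside
  → clear
Obstacle 2 [(2,24) (6,2) (11,3) (11,24)]:
  edge (2,24)–(6,2): clear
  edge (6,2)–(11,3): clear
  edge (11,3)–(11,24): clear
  edge (11,24)–(2,24): clear
  midpoint (39/2,15) outside
  → clear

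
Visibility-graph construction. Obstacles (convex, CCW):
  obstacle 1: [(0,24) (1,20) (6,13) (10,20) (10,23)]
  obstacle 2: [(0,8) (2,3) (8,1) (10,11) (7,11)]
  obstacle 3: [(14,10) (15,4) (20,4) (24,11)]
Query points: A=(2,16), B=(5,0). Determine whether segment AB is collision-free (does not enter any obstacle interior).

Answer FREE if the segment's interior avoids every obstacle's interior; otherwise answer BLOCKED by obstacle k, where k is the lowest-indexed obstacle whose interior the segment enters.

BLOCKED by obstacle 2

Obstacle 1 [(0,24) (1,20) (6,13) (10,20) (10,23)]:
  edge (0,24)–(1,20): clear
  edge (1,20)–(6,13): clear
  edge (6,13)–(10,20): clear
  edge (10,20)–(10,23): clear
  edge (10,23)–(0,24): clear
  midpoint (7/2,8) outside
  → clear
Obstacle 2 [(0,8) (2,3) (8,1) (10,11) (7,11)]:
  edge (0,8)–(2,3): clear
  edge (2,3)–(8,1): crosses AB
  edge (8,1)–(10,11): clear
  edge (10,11)–(7,11): clear
  edge (7,11)–(0,8): crosses AB
  → BLOCKED
Obstacle 3 [(14,10) (15,4) (20,4) (24,11)]:
  edge (14,10)–(15,4): clear
  edge (15,4)–(20,4): clear
  edge (20,4)–(24,11): clear
  edge (24,11)–(14,10): clear
  midpoint (7/2,8) outside
  → clear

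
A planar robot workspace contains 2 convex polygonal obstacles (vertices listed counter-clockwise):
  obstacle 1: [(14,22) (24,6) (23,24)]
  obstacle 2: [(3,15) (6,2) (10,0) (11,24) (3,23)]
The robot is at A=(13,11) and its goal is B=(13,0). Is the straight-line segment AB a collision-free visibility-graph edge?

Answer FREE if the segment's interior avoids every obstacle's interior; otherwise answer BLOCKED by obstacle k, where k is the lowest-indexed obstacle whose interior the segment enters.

FREE

Obstacle 1 [(14,22) (24,6) (23,24)]:
  edge (14,22)–(24,6): clear
  edge (24,6)–(23,24): clear
  edge (23,24)–(14,22): clear
  midpoint (13,11/2) outside
  → clear
Obstacle 2 [(3,15) (6,2) (10,0) (11,24) (3,23)]:
  edge (3,15)–(6,2): clear
  edge (6,2)–(10,0): clear
  edge (10,0)–(11,24): clear
  edge (11,24)–(3,23): clear
  edge (3,23)–(3,15): clear
  midpoint (13,11/2) outside
  → clear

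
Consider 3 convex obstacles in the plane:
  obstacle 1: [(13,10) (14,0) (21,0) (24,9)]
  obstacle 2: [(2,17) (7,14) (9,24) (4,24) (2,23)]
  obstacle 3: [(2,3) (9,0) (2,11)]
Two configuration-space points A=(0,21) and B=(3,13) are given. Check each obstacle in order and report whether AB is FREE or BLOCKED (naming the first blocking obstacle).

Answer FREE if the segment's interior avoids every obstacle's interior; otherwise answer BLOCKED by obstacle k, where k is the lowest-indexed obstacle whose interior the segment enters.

Obstacle 1 [(13,10) (14,0) (21,0) (24,9)]:
  edge (13,10)–(14,0): clear
  edge (14,0)–(21,0): clear
  edge (21,0)–(24,9): clear
  edge (24,9)–(13,10): clear
  midpoint (3/2,17) outside
  → clear
Obstacle 2 [(2,17) (7,14) (9,24) (4,24) (2,23)]:
  edge (2,17)–(7,14): clear
  edge (7,14)–(9,24): clear
  edge (9,24)–(4,24): clear
  edge (4,24)–(2,23): clear
  edge (2,23)–(2,17): clear
  midpoint (3/2,17) outside
  → clear
Obstacle 3 [(2,3) (9,0) (2,11)]:
  edge (2,3)–(9,0): clear
  edge (9,0)–(2,11): clear
  edge (2,11)–(2,3): clear
  midpoint (3/2,17) outside
  → clear

FREE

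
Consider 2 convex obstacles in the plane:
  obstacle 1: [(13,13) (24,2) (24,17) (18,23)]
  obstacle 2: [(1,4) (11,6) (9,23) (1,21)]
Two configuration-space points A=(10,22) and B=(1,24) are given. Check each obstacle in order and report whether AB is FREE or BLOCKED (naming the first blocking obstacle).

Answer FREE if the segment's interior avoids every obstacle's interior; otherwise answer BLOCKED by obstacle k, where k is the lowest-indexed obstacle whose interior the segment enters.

Obstacle 1 [(13,13) (24,2) (24,17) (18,23)]:
  edge (13,13)–(24,2): clear
  edge (24,2)–(24,17): clear
  edge (24,17)–(18,23): clear
  edge (18,23)–(13,13): clear
  midpoint (11/2,23) outside
  → clear
Obstacle 2 [(1,4) (11,6) (9,23) (1,21)]:
  edge (1,4)–(11,6): clear
  edge (11,6)–(9,23): crosses AB
  edge (9,23)–(1,21): crosses AB
  edge (1,21)–(1,4): clear
  → BLOCKED

BLOCKED by obstacle 2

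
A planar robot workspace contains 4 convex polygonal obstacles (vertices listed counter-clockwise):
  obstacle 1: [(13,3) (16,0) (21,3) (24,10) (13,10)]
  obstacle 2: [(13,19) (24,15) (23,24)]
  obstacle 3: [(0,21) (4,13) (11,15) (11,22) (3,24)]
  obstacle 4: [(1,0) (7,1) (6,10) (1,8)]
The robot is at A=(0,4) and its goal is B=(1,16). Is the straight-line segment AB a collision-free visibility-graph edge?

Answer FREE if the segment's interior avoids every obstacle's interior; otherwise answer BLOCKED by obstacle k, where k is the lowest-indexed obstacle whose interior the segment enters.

Obstacle 1 [(13,3) (16,0) (21,3) (24,10) (13,10)]:
  edge (13,3)–(16,0): clear
  edge (16,0)–(21,3): clear
  edge (21,3)–(24,10): clear
  edge (24,10)–(13,10): clear
  edge (13,10)–(13,3): clear
  midpoint (1/2,10) outside
  → clear
Obstacle 2 [(13,19) (24,15) (23,24)]:
  edge (13,19)–(24,15): clear
  edge (24,15)–(23,24): clear
  edge (23,24)–(13,19): clear
  midpoint (1/2,10) outside
  → clear
Obstacle 3 [(0,21) (4,13) (11,15) (11,22) (3,24)]:
  edge (0,21)–(4,13): clear
  edge (4,13)–(11,15): clear
  edge (11,15)–(11,22): clear
  edge (11,22)–(3,24): clear
  edge (3,24)–(0,21): clear
  midpoint (1/2,10) outside
  → clear
Obstacle 4 [(1,0) (7,1) (6,10) (1,8)]:
  edge (1,0)–(7,1): clear
  edge (7,1)–(6,10): clear
  edge (6,10)–(1,8): clear
  edge (1,8)–(1,0): clear
  midpoint (1/2,10) outside
  → clear

FREE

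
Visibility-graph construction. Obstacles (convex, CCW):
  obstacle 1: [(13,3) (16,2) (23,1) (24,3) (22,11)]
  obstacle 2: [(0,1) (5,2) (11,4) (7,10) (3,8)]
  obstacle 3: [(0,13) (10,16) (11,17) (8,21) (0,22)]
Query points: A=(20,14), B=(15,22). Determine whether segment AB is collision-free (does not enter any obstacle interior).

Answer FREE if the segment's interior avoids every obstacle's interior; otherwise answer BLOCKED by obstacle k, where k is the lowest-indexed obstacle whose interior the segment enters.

Obstacle 1 [(13,3) (16,2) (23,1) (24,3) (22,11)]:
  edge (13,3)–(16,2): clear
  edge (16,2)–(23,1): clear
  edge (23,1)–(24,3): clear
  edge (24,3)–(22,11): clear
  edge (22,11)–(13,3): clear
  midpoint (35/2,18) outside
  → clear
Obstacle 2 [(0,1) (5,2) (11,4) (7,10) (3,8)]:
  edge (0,1)–(5,2): clear
  edge (5,2)–(11,4): clear
  edge (11,4)–(7,10): clear
  edge (7,10)–(3,8): clear
  edge (3,8)–(0,1): clear
  midpoint (35/2,18) outside
  → clear
Obstacle 3 [(0,13) (10,16) (11,17) (8,21) (0,22)]:
  edge (0,13)–(10,16): clear
  edge (10,16)–(11,17): clear
  edge (11,17)–(8,21): clear
  edge (8,21)–(0,22): clear
  edge (0,22)–(0,13): clear
  midpoint (35/2,18) outside
  → clear

FREE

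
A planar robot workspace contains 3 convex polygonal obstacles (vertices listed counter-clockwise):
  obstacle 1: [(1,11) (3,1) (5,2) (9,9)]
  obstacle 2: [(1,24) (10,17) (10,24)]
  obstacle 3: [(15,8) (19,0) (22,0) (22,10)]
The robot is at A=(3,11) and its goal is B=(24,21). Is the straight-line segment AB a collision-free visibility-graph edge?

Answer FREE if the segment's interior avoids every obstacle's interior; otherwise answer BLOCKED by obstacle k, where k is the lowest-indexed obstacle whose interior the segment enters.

Obstacle 1 [(1,11) (3,1) (5,2) (9,9)]:
  edge (1,11)–(3,1): clear
  edge (3,1)–(5,2): clear
  edge (5,2)–(9,9): clear
  edge (9,9)–(1,11): clear
  midpoint (27/2,16) outside
  → clear
Obstacle 2 [(1,24) (10,17) (10,24)]:
  edge (1,24)–(10,17): clear
  edge (10,17)–(10,24): clear
  edge (10,24)–(1,24): clear
  midpoint (27/2,16) outside
  → clear
Obstacle 3 [(15,8) (19,0) (22,0) (22,10)]:
  edge (15,8)–(19,0): clear
  edge (19,0)–(22,0): clear
  edge (22,0)–(22,10): clear
  edge (22,10)–(15,8): clear
  midpoint (27/2,16) outside
  → clear

FREE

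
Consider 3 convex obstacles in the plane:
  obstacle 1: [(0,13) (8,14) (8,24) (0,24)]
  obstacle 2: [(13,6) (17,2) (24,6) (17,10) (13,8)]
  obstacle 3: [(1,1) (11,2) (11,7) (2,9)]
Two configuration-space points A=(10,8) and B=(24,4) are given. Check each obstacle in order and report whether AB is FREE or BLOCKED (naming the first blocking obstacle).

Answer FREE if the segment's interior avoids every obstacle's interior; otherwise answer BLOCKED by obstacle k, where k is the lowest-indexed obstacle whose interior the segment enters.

Obstacle 1 [(0,13) (8,14) (8,24) (0,24)]:
  edge (0,13)–(8,14): clear
  edge (8,14)–(8,24): clear
  edge (8,24)–(0,24): clear
  edge (0,24)–(0,13): clear
  midpoint (17,6) outside
  → clear
Obstacle 2 [(13,6) (17,2) (24,6) (17,10) (13,8)]:
  edge (13,6)–(17,2): clear
  edge (17,2)–(24,6): crosses AB
  edge (24,6)–(17,10): clear
  edge (17,10)–(13,8): clear
  edge (13,8)–(13,6): crosses AB
  → BLOCKED
Obstacle 3 [(1,1) (11,2) (11,7) (2,9)]:
  edge (1,1)–(11,2): clear
  edge (11,2)–(11,7): clear
  edge (11,7)–(2,9): clear
  edge (2,9)–(1,1): clear
  midpoint (17,6) outside
  → clear

BLOCKED by obstacle 2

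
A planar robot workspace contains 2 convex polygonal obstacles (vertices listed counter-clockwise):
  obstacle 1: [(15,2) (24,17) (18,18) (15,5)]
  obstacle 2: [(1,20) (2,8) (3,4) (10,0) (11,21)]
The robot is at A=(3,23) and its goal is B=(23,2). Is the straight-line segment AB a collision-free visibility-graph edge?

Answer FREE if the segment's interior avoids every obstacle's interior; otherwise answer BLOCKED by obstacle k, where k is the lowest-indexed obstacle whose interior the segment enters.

Obstacle 1 [(15,2) (24,17) (18,18) (15,5)]:
  edge (15,2)–(24,17): crosses AB
  edge (24,17)–(18,18): clear
  edge (18,18)–(15,5): crosses AB
  edge (15,5)–(15,2): clear
  → BLOCKED
Obstacle 2 [(1,20) (2,8) (3,4) (10,0) (11,21)]:
  edge (1,20)–(2,8): clear
  edge (2,8)–(3,4): clear
  edge (3,4)–(10,0): clear
  edge (10,0)–(11,21): crosses AB
  edge (11,21)–(1,20): crosses AB
  → BLOCKED

BLOCKED by obstacle 1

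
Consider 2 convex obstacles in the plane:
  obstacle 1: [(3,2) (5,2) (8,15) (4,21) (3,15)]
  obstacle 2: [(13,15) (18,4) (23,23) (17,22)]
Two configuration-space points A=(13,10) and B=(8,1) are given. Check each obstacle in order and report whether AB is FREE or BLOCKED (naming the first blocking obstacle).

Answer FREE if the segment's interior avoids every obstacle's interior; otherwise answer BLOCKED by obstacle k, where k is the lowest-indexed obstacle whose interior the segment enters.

FREE

Obstacle 1 [(3,2) (5,2) (8,15) (4,21) (3,15)]:
  edge (3,2)–(5,2): clear
  edge (5,2)–(8,15): clear
  edge (8,15)–(4,21): clear
  edge (4,21)–(3,15): clear
  edge (3,15)–(3,2): clear
  midpoint (21/2,11/2) outside
  → clear
Obstacle 2 [(13,15) (18,4) (23,23) (17,22)]:
  edge (13,15)–(18,4): clear
  edge (18,4)–(23,23): clear
  edge (23,23)–(17,22): clear
  edge (17,22)–(13,15): clear
  midpoint (21/2,11/2) outside
  → clear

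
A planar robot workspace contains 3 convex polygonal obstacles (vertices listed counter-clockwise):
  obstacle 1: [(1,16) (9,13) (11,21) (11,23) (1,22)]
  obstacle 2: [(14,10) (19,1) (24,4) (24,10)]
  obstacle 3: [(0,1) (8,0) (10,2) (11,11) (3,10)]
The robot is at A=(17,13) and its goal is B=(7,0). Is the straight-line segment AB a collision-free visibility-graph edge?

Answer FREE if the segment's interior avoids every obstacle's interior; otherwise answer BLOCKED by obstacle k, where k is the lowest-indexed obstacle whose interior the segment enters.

BLOCKED by obstacle 2

Obstacle 1 [(1,16) (9,13) (11,21) (11,23) (1,22)]:
  edge (1,16)–(9,13): clear
  edge (9,13)–(11,21): clear
  edge (11,21)–(11,23): clear
  edge (11,23)–(1,22): clear
  edge (1,22)–(1,16): clear
  midpoint (12,13/2) outside
  → clear
Obstacle 2 [(14,10) (19,1) (24,4) (24,10)]:
  edge (14,10)–(19,1): crosses AB
  edge (19,1)–(24,4): clear
  edge (24,4)–(24,10): clear
  edge (24,10)–(14,10): crosses AB
  → BLOCKED
Obstacle 3 [(0,1) (8,0) (10,2) (11,11) (3,10)]:
  edge (0,1)–(8,0): crosses AB
  edge (8,0)–(10,2): clear
  edge (10,2)–(11,11): crosses AB
  edge (11,11)–(3,10): clear
  edge (3,10)–(0,1): clear
  → BLOCKED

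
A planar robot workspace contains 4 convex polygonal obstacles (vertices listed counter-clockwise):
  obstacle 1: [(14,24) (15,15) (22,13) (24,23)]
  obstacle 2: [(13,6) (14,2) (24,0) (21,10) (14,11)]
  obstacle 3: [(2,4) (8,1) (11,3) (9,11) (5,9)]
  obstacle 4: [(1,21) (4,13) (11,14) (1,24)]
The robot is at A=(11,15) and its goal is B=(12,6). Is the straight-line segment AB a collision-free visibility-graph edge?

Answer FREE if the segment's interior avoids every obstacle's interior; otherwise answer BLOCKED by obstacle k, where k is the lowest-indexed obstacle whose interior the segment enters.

FREE

Obstacle 1 [(14,24) (15,15) (22,13) (24,23)]:
  edge (14,24)–(15,15): clear
  edge (15,15)–(22,13): clear
  edge (22,13)–(24,23): clear
  edge (24,23)–(14,24): clear
  midpoint (23/2,21/2) outside
  → clear
Obstacle 2 [(13,6) (14,2) (24,0) (21,10) (14,11)]:
  edge (13,6)–(14,2): clear
  edge (14,2)–(24,0): clear
  edge (24,0)–(21,10): clear
  edge (21,10)–(14,11): clear
  edge (14,11)–(13,6): clear
  midpoint (23/2,21/2) outside
  → clear
Obstacle 3 [(2,4) (8,1) (11,3) (9,11) (5,9)]:
  edge (2,4)–(8,1): clear
  edge (8,1)–(11,3): clear
  edge (11,3)–(9,11): clear
  edge (9,11)–(5,9): clear
  edge (5,9)–(2,4): clear
  midpoint (23/2,21/2) outside
  → clear
Obstacle 4 [(1,21) (4,13) (11,14) (1,24)]:
  edge (1,21)–(4,13): clear
  edge (4,13)–(11,14): clear
  edge (11,14)–(1,24): clear
  edge (1,24)–(1,21): clear
  midpoint (23/2,21/2) outside
  → clear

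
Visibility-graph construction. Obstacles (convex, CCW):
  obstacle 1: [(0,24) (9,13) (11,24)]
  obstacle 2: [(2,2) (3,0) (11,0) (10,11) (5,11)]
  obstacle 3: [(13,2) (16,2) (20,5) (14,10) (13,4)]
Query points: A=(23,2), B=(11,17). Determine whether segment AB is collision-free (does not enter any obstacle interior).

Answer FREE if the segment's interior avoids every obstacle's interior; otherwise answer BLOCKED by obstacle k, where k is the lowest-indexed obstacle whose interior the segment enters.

FREE

Obstacle 1 [(0,24) (9,13) (11,24)]:
  edge (0,24)–(9,13): clear
  edge (9,13)–(11,24): clear
  edge (11,24)–(0,24): clear
  midpoint (17,19/2) outside
  → clear
Obstacle 2 [(2,2) (3,0) (11,0) (10,11) (5,11)]:
  edge (2,2)–(3,0): clear
  edge (3,0)–(11,0): clear
  edge (11,0)–(10,11): clear
  edge (10,11)–(5,11): clear
  edge (5,11)–(2,2): clear
  midpoint (17,19/2) outside
  → clear
Obstacle 3 [(13,2) (16,2) (20,5) (14,10) (13,4)]:
  edge (13,2)–(16,2): clear
  edge (16,2)–(20,5): clear
  edge (20,5)–(14,10): clear
  edge (14,10)–(13,4): clear
  edge (13,4)–(13,2): clear
  midpoint (17,19/2) outside
  → clear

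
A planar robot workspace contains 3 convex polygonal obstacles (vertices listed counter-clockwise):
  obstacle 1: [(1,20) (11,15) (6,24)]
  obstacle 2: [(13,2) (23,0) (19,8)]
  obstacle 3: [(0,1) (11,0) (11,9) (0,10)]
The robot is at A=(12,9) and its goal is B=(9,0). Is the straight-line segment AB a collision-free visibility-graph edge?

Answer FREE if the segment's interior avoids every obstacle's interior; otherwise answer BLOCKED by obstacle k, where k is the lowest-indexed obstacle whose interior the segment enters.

Obstacle 1 [(1,20) (11,15) (6,24)]:
  edge (1,20)–(11,15): clear
  edge (11,15)–(6,24): clear
  edge (6,24)–(1,20): clear
  midpoint (21/2,9/2) outside
  → clear
Obstacle 2 [(13,2) (23,0) (19,8)]:
  edge (13,2)–(23,0): clear
  edge (23,0)–(19,8): clear
  edge (19,8)–(13,2): clear
  midpoint (21/2,9/2) outside
  → clear
Obstacle 3 [(0,1) (11,0) (11,9) (0,10)]:
  edge (0,1)–(11,0): crosses AB
  edge (11,0)–(11,9): crosses AB
  edge (11,9)–(0,10): clear
  edge (0,10)–(0,1): clear
  → BLOCKED

BLOCKED by obstacle 3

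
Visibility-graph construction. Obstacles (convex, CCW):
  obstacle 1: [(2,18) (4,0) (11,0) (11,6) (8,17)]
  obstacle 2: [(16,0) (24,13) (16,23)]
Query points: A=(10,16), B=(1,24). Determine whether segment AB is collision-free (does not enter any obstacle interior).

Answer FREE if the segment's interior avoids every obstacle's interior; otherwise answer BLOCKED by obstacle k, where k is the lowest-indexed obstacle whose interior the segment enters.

FREE

Obstacle 1 [(2,18) (4,0) (11,0) (11,6) (8,17)]:
  edge (2,18)–(4,0): clear
  edge (4,0)–(11,0): clear
  edge (11,0)–(11,6): clear
  edge (11,6)–(8,17): clear
  edge (8,17)–(2,18): clear
  midpoint (11/2,20) outside
  → clear
Obstacle 2 [(16,0) (24,13) (16,23)]:
  edge (16,0)–(24,13): clear
  edge (24,13)–(16,23): clear
  edge (16,23)–(16,0): clear
  midpoint (11/2,20) outside
  → clear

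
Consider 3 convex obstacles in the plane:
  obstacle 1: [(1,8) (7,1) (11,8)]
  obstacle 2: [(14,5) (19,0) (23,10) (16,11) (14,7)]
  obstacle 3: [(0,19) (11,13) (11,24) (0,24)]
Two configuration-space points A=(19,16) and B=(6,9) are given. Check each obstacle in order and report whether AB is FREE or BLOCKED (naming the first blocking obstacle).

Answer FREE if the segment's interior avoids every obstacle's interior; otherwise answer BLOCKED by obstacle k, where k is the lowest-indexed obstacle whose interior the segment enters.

FREE

Obstacle 1 [(1,8) (7,1) (11,8)]:
  edge (1,8)–(7,1): clear
  edge (7,1)–(11,8): clear
  edge (11,8)–(1,8): clear
  midpoint (25/2,25/2) outside
  → clear
Obstacle 2 [(14,5) (19,0) (23,10) (16,11) (14,7)]:
  edge (14,5)–(19,0): clear
  edge (19,0)–(23,10): clear
  edge (23,10)–(16,11): clear
  edge (16,11)–(14,7): clear
  edge (14,7)–(14,5): clear
  midpoint (25/2,25/2) outside
  → clear
Obstacle 3 [(0,19) (11,13) (11,24) (0,24)]:
  edge (0,19)–(11,13): clear
  edge (11,13)–(11,24): clear
  edge (11,24)–(0,24): clear
  edge (0,24)–(0,19): clear
  midpoint (25/2,25/2) outside
  → clear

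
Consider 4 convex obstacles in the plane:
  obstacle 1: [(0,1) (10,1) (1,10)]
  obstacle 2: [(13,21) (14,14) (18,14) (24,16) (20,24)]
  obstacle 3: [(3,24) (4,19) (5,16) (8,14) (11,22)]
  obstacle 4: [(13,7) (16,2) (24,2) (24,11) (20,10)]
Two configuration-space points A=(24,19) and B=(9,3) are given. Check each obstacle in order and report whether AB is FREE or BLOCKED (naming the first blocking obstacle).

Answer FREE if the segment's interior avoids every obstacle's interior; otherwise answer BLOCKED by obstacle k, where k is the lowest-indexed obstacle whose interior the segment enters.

BLOCKED by obstacle 2

Obstacle 1 [(0,1) (10,1) (1,10)]:
  edge (0,1)–(10,1): clear
  edge (10,1)–(1,10): clear
  edge (1,10)–(0,1): clear
  midpoint (33/2,11) outside
  → clear
Obstacle 2 [(13,21) (14,14) (18,14) (24,16) (20,24)]:
  edge (13,21)–(14,14): clear
  edge (14,14)–(18,14): clear
  edge (18,14)–(24,16): crosses AB
  edge (24,16)–(20,24): crosses AB
  edge (20,24)–(13,21): clear
  → BLOCKED
Obstacle 3 [(3,24) (4,19) (5,16) (8,14) (11,22)]:
  edge (3,24)–(4,19): clear
  edge (4,19)–(5,16): clear
  edge (5,16)–(8,14): clear
  edge (8,14)–(11,22): clear
  edge (11,22)–(3,24): clear
  midpoint (33/2,11) outside
  → clear
Obstacle 4 [(13,7) (16,2) (24,2) (24,11) (20,10)]:
  edge (13,7)–(16,2): clear
  edge (16,2)–(24,2): clear
  edge (24,2)–(24,11): clear
  edge (24,11)–(20,10): clear
  edge (20,10)–(13,7): clear
  midpoint (33/2,11) outside
  → clear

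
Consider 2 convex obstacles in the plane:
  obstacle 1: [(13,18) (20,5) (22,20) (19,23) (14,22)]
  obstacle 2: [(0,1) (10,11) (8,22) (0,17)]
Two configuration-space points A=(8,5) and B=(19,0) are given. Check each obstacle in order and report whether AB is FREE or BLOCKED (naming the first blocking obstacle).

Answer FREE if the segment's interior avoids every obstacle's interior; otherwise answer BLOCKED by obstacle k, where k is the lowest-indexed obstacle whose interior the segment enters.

Obstacle 1 [(13,18) (20,5) (22,20) (19,23) (14,22)]:
  edge (13,18)–(20,5): clear
  edge (20,5)–(22,20): clear
  edge (22,20)–(19,23): clear
  edge (19,23)–(14,22): clear
  edge (14,22)–(13,18): clear
  midpoint (27/2,5/2) outside
  → clear
Obstacle 2 [(0,1) (10,11) (8,22) (0,17)]:
  edge (0,1)–(10,11): clear
  edge (10,11)–(8,22): clear
  edge (8,22)–(0,17): clear
  edge (0,17)–(0,1): clear
  midpoint (27/2,5/2) outside
  → clear

FREE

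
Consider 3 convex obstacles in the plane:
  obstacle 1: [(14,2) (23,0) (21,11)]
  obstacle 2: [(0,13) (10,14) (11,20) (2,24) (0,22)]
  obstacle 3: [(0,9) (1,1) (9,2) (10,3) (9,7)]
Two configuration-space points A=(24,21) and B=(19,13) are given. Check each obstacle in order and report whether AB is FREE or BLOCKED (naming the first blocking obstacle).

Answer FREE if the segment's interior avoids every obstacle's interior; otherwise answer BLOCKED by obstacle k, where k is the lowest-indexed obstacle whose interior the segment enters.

Obstacle 1 [(14,2) (23,0) (21,11)]:
  edge (14,2)–(23,0): clear
  edge (23,0)–(21,11): clear
  edge (21,11)–(14,2): clear
  midpoint (43/2,17) outside
  → clear
Obstacle 2 [(0,13) (10,14) (11,20) (2,24) (0,22)]:
  edge (0,13)–(10,14): clear
  edge (10,14)–(11,20): clear
  edge (11,20)–(2,24): clear
  edge (2,24)–(0,22): clear
  edge (0,22)–(0,13): clear
  midpoint (43/2,17) outside
  → clear
Obstacle 3 [(0,9) (1,1) (9,2) (10,3) (9,7)]:
  edge (0,9)–(1,1): clear
  edge (1,1)–(9,2): clear
  edge (9,2)–(10,3): clear
  edge (10,3)–(9,7): clear
  edge (9,7)–(0,9): clear
  midpoint (43/2,17) outside
  → clear

FREE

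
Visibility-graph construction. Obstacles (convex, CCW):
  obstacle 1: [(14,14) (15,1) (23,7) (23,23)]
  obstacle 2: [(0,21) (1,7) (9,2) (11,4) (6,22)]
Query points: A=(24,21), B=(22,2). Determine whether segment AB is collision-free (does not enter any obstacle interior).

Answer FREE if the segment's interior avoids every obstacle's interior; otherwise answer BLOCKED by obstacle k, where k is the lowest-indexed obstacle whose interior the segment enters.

BLOCKED by obstacle 1

Obstacle 1 [(14,14) (15,1) (23,7) (23,23)]:
  edge (14,14)–(15,1): clear
  edge (15,1)–(23,7): crosses AB
  edge (23,7)–(23,23): crosses AB
  edge (23,23)–(14,14): clear
  → BLOCKED
Obstacle 2 [(0,21) (1,7) (9,2) (11,4) (6,22)]:
  edge (0,21)–(1,7): clear
  edge (1,7)–(9,2): clear
  edge (9,2)–(11,4): clear
  edge (11,4)–(6,22): clear
  edge (6,22)–(0,21): clear
  midpoint (23,23/2) outside
  → clear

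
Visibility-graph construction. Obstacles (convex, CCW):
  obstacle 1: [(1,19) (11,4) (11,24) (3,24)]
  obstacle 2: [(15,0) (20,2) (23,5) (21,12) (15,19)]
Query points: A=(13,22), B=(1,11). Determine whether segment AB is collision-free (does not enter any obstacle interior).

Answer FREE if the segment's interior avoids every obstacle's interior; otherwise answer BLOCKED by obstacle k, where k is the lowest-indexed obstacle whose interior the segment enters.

Obstacle 1 [(1,19) (11,4) (11,24) (3,24)]:
  edge (1,19)–(11,4): crosses AB
  edge (11,4)–(11,24): crosses AB
  edge (11,24)–(3,24): clear
  edge (3,24)–(1,19): clear
  → BLOCKED
Obstacle 2 [(15,0) (20,2) (23,5) (21,12) (15,19)]:
  edge (15,0)–(20,2): clear
  edge (20,2)–(23,5): clear
  edge (23,5)–(21,12): clear
  edge (21,12)–(15,19): clear
  edge (15,19)–(15,0): clear
  midpoint (7,33/2) outside
  → clear

BLOCKED by obstacle 1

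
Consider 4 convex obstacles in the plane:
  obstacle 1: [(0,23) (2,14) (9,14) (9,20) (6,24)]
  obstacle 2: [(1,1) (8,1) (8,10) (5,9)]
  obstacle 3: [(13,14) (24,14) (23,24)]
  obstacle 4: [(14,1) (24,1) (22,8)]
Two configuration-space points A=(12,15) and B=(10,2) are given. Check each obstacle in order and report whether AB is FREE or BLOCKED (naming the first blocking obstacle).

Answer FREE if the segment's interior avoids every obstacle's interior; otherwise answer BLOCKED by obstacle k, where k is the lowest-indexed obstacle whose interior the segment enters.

Obstacle 1 [(0,23) (2,14) (9,14) (9,20) (6,24)]:
  edge (0,23)–(2,14): clear
  edge (2,14)–(9,14): clear
  edge (9,14)–(9,20): clear
  edge (9,20)–(6,24): clear
  edge (6,24)–(0,23): clear
  midpoint (11,17/2) outside
  → clear
Obstacle 2 [(1,1) (8,1) (8,10) (5,9)]:
  edge (1,1)–(8,1): clear
  edge (8,1)–(8,10): clear
  edge (8,10)–(5,9): clear
  edge (5,9)–(1,1): clear
  midpoint (11,17/2) outside
  → clear
Obstacle 3 [(13,14) (24,14) (23,24)]:
  edge (13,14)–(24,14): clear
  edge (24,14)–(23,24): clear
  edge (23,24)–(13,14): clear
  midpoint (11,17/2) outside
  → clear
Obstacle 4 [(14,1) (24,1) (22,8)]:
  edge (14,1)–(24,1): clear
  edge (24,1)–(22,8): clear
  edge (22,8)–(14,1): clear
  midpoint (11,17/2) outside
  → clear

FREE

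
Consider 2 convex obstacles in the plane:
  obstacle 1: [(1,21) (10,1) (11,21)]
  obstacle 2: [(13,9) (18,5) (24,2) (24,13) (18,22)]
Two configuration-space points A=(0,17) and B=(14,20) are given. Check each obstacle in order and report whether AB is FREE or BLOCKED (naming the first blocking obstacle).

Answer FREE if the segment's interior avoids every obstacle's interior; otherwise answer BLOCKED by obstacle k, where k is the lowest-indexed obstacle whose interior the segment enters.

BLOCKED by obstacle 1

Obstacle 1 [(1,21) (10,1) (11,21)]:
  edge (1,21)–(10,1): crosses AB
  edge (10,1)–(11,21): crosses AB
  edge (11,21)–(1,21): clear
  → BLOCKED
Obstacle 2 [(13,9) (18,5) (24,2) (24,13) (18,22)]:
  edge (13,9)–(18,5): clear
  edge (18,5)–(24,2): clear
  edge (24,2)–(24,13): clear
  edge (24,13)–(18,22): clear
  edge (18,22)–(13,9): clear
  midpoint (7,37/2) outside
  → clear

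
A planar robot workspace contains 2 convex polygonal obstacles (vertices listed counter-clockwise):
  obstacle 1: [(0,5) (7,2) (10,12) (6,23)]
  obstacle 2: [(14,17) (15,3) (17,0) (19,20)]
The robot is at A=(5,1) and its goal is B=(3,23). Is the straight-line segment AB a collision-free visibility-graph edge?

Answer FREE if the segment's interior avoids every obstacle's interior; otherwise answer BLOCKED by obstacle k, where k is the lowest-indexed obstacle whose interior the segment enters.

BLOCKED by obstacle 1

Obstacle 1 [(0,5) (7,2) (10,12) (6,23)]:
  edge (0,5)–(7,2): crosses AB
  edge (7,2)–(10,12): clear
  edge (10,12)–(6,23): clear
  edge (6,23)–(0,5): crosses AB
  → BLOCKED
Obstacle 2 [(14,17) (15,3) (17,0) (19,20)]:
  edge (14,17)–(15,3): clear
  edge (15,3)–(17,0): clear
  edge (17,0)–(19,20): clear
  edge (19,20)–(14,17): clear
  midpoint (4,12) outside
  → clear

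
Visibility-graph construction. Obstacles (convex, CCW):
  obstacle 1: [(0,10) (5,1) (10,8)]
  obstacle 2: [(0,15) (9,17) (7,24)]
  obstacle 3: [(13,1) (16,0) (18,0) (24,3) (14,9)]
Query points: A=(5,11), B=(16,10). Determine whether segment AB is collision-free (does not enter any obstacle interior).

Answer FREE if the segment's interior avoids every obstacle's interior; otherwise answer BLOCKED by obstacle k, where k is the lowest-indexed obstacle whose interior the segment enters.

FREE

Obstacle 1 [(0,10) (5,1) (10,8)]:
  edge (0,10)–(5,1): clear
  edge (5,1)–(10,8): clear
  edge (10,8)–(0,10): clear
  midpoint (21/2,21/2) outside
  → clear
Obstacle 2 [(0,15) (9,17) (7,24)]:
  edge (0,15)–(9,17): clear
  edge (9,17)–(7,24): clear
  edge (7,24)–(0,15): clear
  midpoint (21/2,21/2) outside
  → clear
Obstacle 3 [(13,1) (16,0) (18,0) (24,3) (14,9)]:
  edge (13,1)–(16,0): clear
  edge (16,0)–(18,0): clear
  edge (18,0)–(24,3): clear
  edge (24,3)–(14,9): clear
  edge (14,9)–(13,1): clear
  midpoint (21/2,21/2) outside
  → clear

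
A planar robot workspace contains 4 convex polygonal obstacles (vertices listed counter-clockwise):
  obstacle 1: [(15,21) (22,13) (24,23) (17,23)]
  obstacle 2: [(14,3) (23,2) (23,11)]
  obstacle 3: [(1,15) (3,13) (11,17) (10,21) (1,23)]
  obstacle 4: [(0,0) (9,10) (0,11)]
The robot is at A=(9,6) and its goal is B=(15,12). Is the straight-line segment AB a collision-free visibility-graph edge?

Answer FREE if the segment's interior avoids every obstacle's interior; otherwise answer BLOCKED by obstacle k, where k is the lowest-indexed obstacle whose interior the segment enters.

Obstacle 1 [(15,21) (22,13) (24,23) (17,23)]:
  edge (15,21)–(22,13): clear
  edge (22,13)–(24,23): clear
  edge (24,23)–(17,23): clear
  edge (17,23)–(15,21): clear
  midpoint (12,9) outside
  → clear
Obstacle 2 [(14,3) (23,2) (23,11)]:
  edge (14,3)–(23,2): clear
  edge (23,2)–(23,11): clear
  edge (23,11)–(14,3): clear
  midpoint (12,9) outside
  → clear
Obstacle 3 [(1,15) (3,13) (11,17) (10,21) (1,23)]:
  edge (1,15)–(3,13): clear
  edge (3,13)–(11,17): clear
  edge (11,17)–(10,21): clear
  edge (10,21)–(1,23): clear
  edge (1,23)–(1,15): clear
  midpoint (12,9) outside
  → clear
Obstacle 4 [(0,0) (9,10) (0,11)]:
  edge (0,0)–(9,10): clear
  edge (9,10)–(0,11): clear
  edge (0,11)–(0,0): clear
  midpoint (12,9) outside
  → clear

FREE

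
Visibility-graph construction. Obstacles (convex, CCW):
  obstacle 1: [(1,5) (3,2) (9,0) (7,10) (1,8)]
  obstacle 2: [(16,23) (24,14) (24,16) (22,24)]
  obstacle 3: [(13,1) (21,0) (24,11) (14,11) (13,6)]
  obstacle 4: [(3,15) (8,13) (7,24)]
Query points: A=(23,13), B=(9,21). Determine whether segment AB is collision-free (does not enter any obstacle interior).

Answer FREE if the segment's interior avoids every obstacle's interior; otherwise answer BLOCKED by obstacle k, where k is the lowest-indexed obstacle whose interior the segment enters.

FREE

Obstacle 1 [(1,5) (3,2) (9,0) (7,10) (1,8)]:
  edge (1,5)–(3,2): clear
  edge (3,2)–(9,0): clear
  edge (9,0)–(7,10): clear
  edge (7,10)–(1,8): clear
  edge (1,8)–(1,5): clear
  midpoint (16,17) outside
  → clear
Obstacle 2 [(16,23) (24,14) (24,16) (22,24)]:
  edge (16,23)–(24,14): clear
  edge (24,14)–(24,16): clear
  edge (24,16)–(22,24): clear
  edge (22,24)–(16,23): clear
  midpoint (16,17) outside
  → clear
Obstacle 3 [(13,1) (21,0) (24,11) (14,11) (13,6)]:
  edge (13,1)–(21,0): clear
  edge (21,0)–(24,11): clear
  edge (24,11)–(14,11): clear
  edge (14,11)–(13,6): clear
  edge (13,6)–(13,1): clear
  midpoint (16,17) outside
  → clear
Obstacle 4 [(3,15) (8,13) (7,24)]:
  edge (3,15)–(8,13): clear
  edge (8,13)–(7,24): clear
  edge (7,24)–(3,15): clear
  midpoint (16,17) outside
  → clear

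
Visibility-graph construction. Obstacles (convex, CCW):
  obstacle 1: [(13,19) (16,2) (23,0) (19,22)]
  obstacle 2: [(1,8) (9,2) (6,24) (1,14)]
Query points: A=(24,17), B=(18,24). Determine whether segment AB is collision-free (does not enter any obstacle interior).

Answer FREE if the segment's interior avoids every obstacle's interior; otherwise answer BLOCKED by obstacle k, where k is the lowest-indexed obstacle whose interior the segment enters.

FREE

Obstacle 1 [(13,19) (16,2) (23,0) (19,22)]:
  edge (13,19)–(16,2): clear
  edge (16,2)–(23,0): clear
  edge (23,0)–(19,22): clear
  edge (19,22)–(13,19): clear
  midpoint (21,41/2) outside
  → clear
Obstacle 2 [(1,8) (9,2) (6,24) (1,14)]:
  edge (1,8)–(9,2): clear
  edge (9,2)–(6,24): clear
  edge (6,24)–(1,14): clear
  edge (1,14)–(1,8): clear
  midpoint (21,41/2) outside
  → clear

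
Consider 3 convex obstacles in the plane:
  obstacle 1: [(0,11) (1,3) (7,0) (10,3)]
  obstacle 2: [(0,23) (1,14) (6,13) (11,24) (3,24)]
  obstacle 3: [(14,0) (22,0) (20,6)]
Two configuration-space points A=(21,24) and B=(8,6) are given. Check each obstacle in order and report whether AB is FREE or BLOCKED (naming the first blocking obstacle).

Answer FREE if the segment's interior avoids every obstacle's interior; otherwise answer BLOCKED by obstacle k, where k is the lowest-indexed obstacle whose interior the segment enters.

FREE

Obstacle 1 [(0,11) (1,3) (7,0) (10,3)]:
  edge (0,11)–(1,3): clear
  edge (1,3)–(7,0): clear
  edge (7,0)–(10,3): clear
  edge (10,3)–(0,11): clear
  midpoint (29/2,15) outside
  → clear
Obstacle 2 [(0,23) (1,14) (6,13) (11,24) (3,24)]:
  edge (0,23)–(1,14): clear
  edge (1,14)–(6,13): clear
  edge (6,13)–(11,24): clear
  edge (11,24)–(3,24): clear
  edge (3,24)–(0,23): clear
  midpoint (29/2,15) outside
  → clear
Obstacle 3 [(14,0) (22,0) (20,6)]:
  edge (14,0)–(22,0): clear
  edge (22,0)–(20,6): clear
  edge (20,6)–(14,0): clear
  midpoint (29/2,15) outside
  → clear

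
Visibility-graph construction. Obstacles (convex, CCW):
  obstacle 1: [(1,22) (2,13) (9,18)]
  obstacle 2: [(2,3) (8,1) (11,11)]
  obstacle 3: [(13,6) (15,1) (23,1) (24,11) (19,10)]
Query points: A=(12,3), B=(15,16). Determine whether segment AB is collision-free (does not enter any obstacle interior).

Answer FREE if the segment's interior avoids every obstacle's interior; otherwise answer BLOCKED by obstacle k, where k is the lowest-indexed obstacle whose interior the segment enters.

Obstacle 1 [(1,22) (2,13) (9,18)]:
  edge (1,22)–(2,13): clear
  edge (2,13)–(9,18): clear
  edge (9,18)–(1,22): clear
  midpoint (27/2,19/2) outside
  → clear
Obstacle 2 [(2,3) (8,1) (11,11)]:
  edge (2,3)–(8,1): clear
  edge (8,1)–(11,11): clear
  edge (11,11)–(2,3): clear
  midpoint (27/2,19/2) outside
  → clear
Obstacle 3 [(13,6) (15,1) (23,1) (24,11) (19,10)]:
  edge (13,6)–(15,1): clear
  edge (15,1)–(23,1): clear
  edge (23,1)–(24,11): clear
  edge (24,11)–(19,10): clear
  edge (19,10)–(13,6): clear
  midpoint (27/2,19/2) outside
  → clear

FREE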